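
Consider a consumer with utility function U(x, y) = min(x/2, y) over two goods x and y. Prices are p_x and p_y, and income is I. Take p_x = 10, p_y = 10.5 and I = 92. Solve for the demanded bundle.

Demand: x*(p_x,p_y,I) = 2·I/(2·p_x + p_y), y* = I/(2·p_x + p_y).
Here 2·10 + 10.5 = 30.5, giving x* = 6.0328 and y* = 3.0164.

x* = 6.0328, y* = 3.0164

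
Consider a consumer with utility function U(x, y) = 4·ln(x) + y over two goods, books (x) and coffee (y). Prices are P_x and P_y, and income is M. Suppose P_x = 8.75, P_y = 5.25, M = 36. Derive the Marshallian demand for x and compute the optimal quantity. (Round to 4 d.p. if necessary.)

x* = 2.4

Set MRS = P_x/P_y: (4/x)/1 = P_x/P_y.
So x*(P_x,P_y) = 4·P_y/P_x, independent of income; and y* = (M − 4·P_y)/P_y.
At the given prices: x* = 4·5.25/8.75 = 2.4.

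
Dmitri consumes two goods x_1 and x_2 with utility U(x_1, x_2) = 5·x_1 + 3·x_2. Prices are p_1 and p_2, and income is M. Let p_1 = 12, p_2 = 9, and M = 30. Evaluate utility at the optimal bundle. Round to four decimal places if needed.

V = 12.5

Linear utility — the consumer picks whichever good has higher MU/price: 5/12 = 0.4167 vs 3/9 = 0.3333.
x_1 gives more utility per dollar, so spend all income on x_1: x_1* = M/p_1, x_2* = 0.
Numerically: x_1* = 2.5, x_2* = 0.
Utility at the optimum: U(2.5, 0) = 12.5.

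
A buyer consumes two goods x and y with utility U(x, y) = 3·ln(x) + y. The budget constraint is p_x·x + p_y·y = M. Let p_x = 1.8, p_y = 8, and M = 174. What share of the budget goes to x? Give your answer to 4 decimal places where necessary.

Set MRS = p_x/p_y: (3/x)/1 = p_x/p_y.
So x*(p_x,p_y) = 3·p_y/p_x, independent of income; and y* = (M − 3·p_y)/p_y.
At the given prices: x* = 3·8/1.8 = 13.3333, and y* = 18.75.
Expenditure on x: 1.8·13.3333 = 24; share = 0.1379.

share on x = 0.1379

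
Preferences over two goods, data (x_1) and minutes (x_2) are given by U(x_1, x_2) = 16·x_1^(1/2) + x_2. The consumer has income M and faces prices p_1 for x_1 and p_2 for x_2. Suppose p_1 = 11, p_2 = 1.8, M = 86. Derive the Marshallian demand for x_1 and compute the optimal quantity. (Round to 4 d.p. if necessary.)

Set MRS = p_1/p_2: 8·x_1^(−1/2) = p_1/p_2.
Solve: √x_1 = 8·p_2/p_1, so x_1*(p_1,p_2) = (8·p_2/p_1)², and x_2* = (M − p_1·x_1*)/p_2.
Plugging in: x_1* = (8·1.8/11)² = 1.7137.

x_1* = 1.7137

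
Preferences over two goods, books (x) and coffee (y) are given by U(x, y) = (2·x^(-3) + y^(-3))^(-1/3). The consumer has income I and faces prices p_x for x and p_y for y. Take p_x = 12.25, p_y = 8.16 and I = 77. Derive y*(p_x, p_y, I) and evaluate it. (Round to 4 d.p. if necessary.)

MU_x ∝ 2·x^(-4), MU_y ∝ y^(-4), so MRS = 2·(y/x)^(4) = p_x/p_y.
Solve for the ratio: y/x = [(1/2)·p_x/p_y]^(0.25).
With the ratio pinned down, the budget gives x* = I/(p_x + p_y·(y/x)) and y* = (y/x)·x*.
Numerically y/x = 0.930795, so x* = 77/(12.25 + 8.16·0.930795) = 3.88 and y* = 0.930795·3.88 = 3.6115.

y* = 3.6115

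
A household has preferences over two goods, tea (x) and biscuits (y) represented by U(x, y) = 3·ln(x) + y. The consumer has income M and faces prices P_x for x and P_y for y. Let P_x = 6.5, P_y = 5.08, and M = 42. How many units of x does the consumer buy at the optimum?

x* = 2.3446

Set MRS = P_x/P_y: (3/x)/1 = P_x/P_y.
So x*(P_x,P_y) = 3·P_y/P_x, independent of income; and y* = (M − 3·P_y)/P_y.
At the given prices: x* = 3·5.08/6.5 = 2.3446.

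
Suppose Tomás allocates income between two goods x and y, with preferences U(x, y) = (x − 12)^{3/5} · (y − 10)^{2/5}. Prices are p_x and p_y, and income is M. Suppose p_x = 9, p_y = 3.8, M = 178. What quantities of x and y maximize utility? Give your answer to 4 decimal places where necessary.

x* = 14.1333, y* = 13.3684

Let x' = x−12, y' = y−10. MRS = (3/2)·y'/x' = p_x/p_y.
Substituting into the budget: x* = 12 + 0.6·(M − 12·p_x − 10·p_y)/p_x, and y* = 10 + 0.4·(…)/p_y.
Discretionary income = 178 − 12·9 − 10·3.8 = 32; x* = 12 + 0.6·32/9 = 14.1333; y* = 10 + 0.4·32/3.8 = 13.3684.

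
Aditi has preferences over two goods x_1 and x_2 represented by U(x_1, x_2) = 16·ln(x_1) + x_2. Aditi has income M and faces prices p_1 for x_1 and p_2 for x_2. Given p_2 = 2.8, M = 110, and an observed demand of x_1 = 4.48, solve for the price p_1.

p_1 = 10

Set MRS = p_1/p_2: (16/x_1)/1 = p_1/p_2.
So x_1*(p_1,p_2) = 16·p_2/p_1, independent of income; and x_2* = (M − 16·p_2)/p_2.
Set x_1* = 4.48 in the demand function and solve for p_1: p_1 = 10.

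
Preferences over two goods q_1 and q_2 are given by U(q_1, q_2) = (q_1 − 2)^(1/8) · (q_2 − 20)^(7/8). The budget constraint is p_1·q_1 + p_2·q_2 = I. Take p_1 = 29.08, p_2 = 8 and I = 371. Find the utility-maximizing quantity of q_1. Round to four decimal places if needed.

q_1* = 2.657

This is Cobb-Douglas in (q_1−2, q_2−20): tangency gives 0.125·p_2·(q_2−20) = 0.875·p_1·(q_1−2).
Substituting into the budget: q_1* = 2 + 0.125·(I − 2·p_1 − 20·p_2)/p_1, and q_2* = 20 + 0.875·(…)/p_2.
Discretionary income = 371 − 2·29.08 − 20·8 = 152.84; q_1* = 2 + 0.125·152.84/29.08 = 2.657.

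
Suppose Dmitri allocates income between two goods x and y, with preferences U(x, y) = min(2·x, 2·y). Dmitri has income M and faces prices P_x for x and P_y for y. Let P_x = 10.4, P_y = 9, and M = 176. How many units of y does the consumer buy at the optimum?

With perfect complements, no substitution: consume in ratio x:y = 2:2.
Budget: P_x·x + P_y·x = M, so (2·P_x + 2·P_y)·x = 2·M.
Demand: x*(P_x,P_y,M) = 2·M/(2·P_x + 2·P_y), y* = 2·M/(2·P_x + 2·P_y).
Here 2·10.4 + 2·9 = 38.8, giving y* = 9.0722.

y* = 9.0722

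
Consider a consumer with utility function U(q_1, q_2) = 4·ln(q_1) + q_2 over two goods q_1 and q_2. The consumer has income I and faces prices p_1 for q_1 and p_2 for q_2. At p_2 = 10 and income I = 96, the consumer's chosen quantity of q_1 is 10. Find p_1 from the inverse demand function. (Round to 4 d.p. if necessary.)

Set MRS = p_1/p_2: (4/q_1)/1 = p_1/p_2.
So q_1*(p_1,p_2) = 4·p_2/p_1, independent of income; and q_2* = (I − 4·p_2)/p_2.
Set q_1* = 10 in the demand function and solve for p_1: p_1 = 4.

p_1 = 4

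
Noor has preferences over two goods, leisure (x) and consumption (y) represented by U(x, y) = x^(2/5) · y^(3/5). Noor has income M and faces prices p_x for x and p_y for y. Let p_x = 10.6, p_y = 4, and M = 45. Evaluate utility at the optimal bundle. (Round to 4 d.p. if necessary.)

At p_x=10.6, p_y=4, M=45: x* = 0.4·45/10.6 = 1.6981, y* = 6.75.
Utility at the optimum: U(1.6981, 6.75) = 3.8866.

V = 3.8866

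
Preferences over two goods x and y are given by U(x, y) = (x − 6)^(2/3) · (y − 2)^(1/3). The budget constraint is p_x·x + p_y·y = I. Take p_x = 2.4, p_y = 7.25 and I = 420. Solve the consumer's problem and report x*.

This is Cobb-Douglas in (x−6, y−2): tangency gives 2/3·p_y·(y−2) = 1/3·p_x·(x−6).
After buying the subsistence bundle (6, 2), a share 2/3 of the remaining income goes to x: x* = 6 + 2/3·(I − 6p_x − 2p_y)/p_x.
Discretionary income = 420 − 6·2.4 − 2·7.25 = 391.1; x* = 6 + 2/3·391.1/2.4 = 114.6389.

x* = 114.6389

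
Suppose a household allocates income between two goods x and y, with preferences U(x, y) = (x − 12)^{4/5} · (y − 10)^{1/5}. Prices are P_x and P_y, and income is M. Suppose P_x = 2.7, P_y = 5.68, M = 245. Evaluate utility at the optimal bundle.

V = 30.1498

MRS = 4·(y−10)/(x−12). Tangency with P_x/P_y gives y−10 = (1/4)·(P_x/P_y)·(x−12).
After buying the subsistence bundle (12, 10), a share 0.8 of the remaining income goes to x: x* = 12 + 0.8·(M − 12P_x − 10P_y)/P_x.
Discretionary income = 245 − 12·2.7 − 10·5.68 = 155.8; x* = 12 + 0.8·155.8/2.7 = 58.163; y* = 10 + 0.2·155.8/5.68 = 15.4859.
Utility at the optimum: U(58.163, 15.4859) = 30.1498.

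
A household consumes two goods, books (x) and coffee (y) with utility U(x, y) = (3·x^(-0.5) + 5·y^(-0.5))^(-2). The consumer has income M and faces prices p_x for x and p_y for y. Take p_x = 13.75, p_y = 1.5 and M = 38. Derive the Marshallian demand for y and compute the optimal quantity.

With the ratio pinned down, the budget gives x* = M/(p_x + p_y·(y/x)) and y* = (y/x)·x*.
Numerically y/x = 6.157061, so x* = 38/(13.75 + 1.5·6.157061) = 1.6532 and y* = 6.157061·1.6532 = 10.1789.

y* = 10.1789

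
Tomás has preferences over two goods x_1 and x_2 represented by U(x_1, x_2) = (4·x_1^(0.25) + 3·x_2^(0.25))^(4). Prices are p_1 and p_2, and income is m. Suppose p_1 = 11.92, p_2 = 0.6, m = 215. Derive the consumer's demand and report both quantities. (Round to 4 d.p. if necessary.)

MRS = MU_x_1/MU_x_2 = (4/3)·(x_2/x_1)^(0.75). Set equal to p_1/p_2.
Solve for the ratio: x_2/x_1 = [(3/4)·p_1/p_2]^(4/3).
With the ratio pinned down, the budget gives x_1* = m/(p_1 + p_2·(x_2/x_1)) and x_2* = (x_2/x_1)·x_1*.
Numerically x_2/x_1 = 36.664719, so x_1* = 215/(11.92 + 0.6·36.664719) = 6.3387 and x_2* = 36.664719·6.3387 = 232.4053.

x_1* = 6.3387, x_2* = 232.4053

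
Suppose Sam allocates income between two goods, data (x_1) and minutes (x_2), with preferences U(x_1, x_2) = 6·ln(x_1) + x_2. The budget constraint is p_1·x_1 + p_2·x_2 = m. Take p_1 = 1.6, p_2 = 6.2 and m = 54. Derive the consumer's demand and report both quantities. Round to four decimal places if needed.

Set MRS = p_1/p_2: (6/x_1)/1 = p_1/p_2.
So x_1*(p_1,p_2) = 6·p_2/p_1, independent of income; and x_2* = (m − 6·p_2)/p_2.
At the given prices: x_1* = 6·6.2/1.6 = 23.25, and x_2* = 2.7097.

x_1* = 23.25, x_2* = 2.7097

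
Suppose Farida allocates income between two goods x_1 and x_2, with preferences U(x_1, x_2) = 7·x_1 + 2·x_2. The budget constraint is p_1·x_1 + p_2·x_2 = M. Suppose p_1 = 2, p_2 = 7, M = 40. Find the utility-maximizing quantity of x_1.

Perfect substitutes: compare marginal utility per dollar. 7/p_1 vs 2/p_2 → 3.5 vs 0.2857.
x_1 gives more utility per dollar, so spend all income on x_1: x_1* = M/p_1, x_2* = 0.
Numerically: x_1* = 20, x_2* = 0.

x_1* = 20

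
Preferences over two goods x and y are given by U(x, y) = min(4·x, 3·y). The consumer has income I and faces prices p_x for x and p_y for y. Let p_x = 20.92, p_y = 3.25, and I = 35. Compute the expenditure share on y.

share on y = 0.1716

With perfect complements, no substitution: consume in ratio x:y = 3:4.
Budget: p_x·x + p_y·(4/3)·x = I, so (3·p_x + 4·p_y)·x = 3·I.
Demand: x*(p_x,p_y,I) = 3·I/(3·p_x + 4·p_y), y* = 4·I/(3·p_x + 4·p_y).
Here 3·20.92 + 4·3.25 = 75.76, giving x* = 1.386 and y* = 1.8479.
Expenditure on y: 3.25·1.8479 = 6.0058; share = 0.1716.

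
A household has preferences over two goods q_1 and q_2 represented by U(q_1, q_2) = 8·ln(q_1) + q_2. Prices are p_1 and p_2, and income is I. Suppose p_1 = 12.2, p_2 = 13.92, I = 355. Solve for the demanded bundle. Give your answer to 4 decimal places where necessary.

Set MRS = p_1/p_2: (8/q_1)/1 = p_1/p_2.
So q_1*(p_1,p_2) = 8·p_2/p_1, independent of income; and q_2* = (I − 8·p_2)/p_2.
At the given prices: q_1* = 8·13.92/12.2 = 9.1279, and q_2* = 17.5029.

q_1* = 9.1279, q_2* = 17.5029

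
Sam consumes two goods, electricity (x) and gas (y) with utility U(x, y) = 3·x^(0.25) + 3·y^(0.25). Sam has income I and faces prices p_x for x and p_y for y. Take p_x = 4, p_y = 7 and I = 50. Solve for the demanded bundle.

x* = 6.8312, y* = 3.2393

MRS = MU_x/MU_y = (y/x)^(0.75). Set equal to p_x/p_y.
Solve for the ratio: y/x = [p_x/p_y]^(4/3).
With the ratio pinned down, the budget gives x* = I/(p_x + p_y·(y/x)) and y* = (y/x)·x*.
Numerically y/x = 0.474187, so x* = 50/(4 + 7·0.474187) = 6.8312 and y* = 0.474187·6.8312 = 3.2393.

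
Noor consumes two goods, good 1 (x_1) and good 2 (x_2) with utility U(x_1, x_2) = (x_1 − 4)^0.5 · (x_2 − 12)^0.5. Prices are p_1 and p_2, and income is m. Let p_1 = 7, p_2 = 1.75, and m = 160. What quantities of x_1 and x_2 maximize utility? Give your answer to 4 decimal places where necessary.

x_1* = 11.9286, x_2* = 43.7143

Let x_1' = x_1−4, x_2' = x_2−12. MRS = x_2'/x_1' = p_1/p_2.
Substituting into the budget: x_1* = 4 + 0.5·(m − 4·p_1 − 12·p_2)/p_1, and x_2* = 12 + 0.5·(…)/p_2.
Discretionary income = 160 − 4·7 − 12·1.75 = 111; x_1* = 4 + 0.5·111/7 = 11.9286; x_2* = 12 + 0.5·111/1.75 = 43.7143.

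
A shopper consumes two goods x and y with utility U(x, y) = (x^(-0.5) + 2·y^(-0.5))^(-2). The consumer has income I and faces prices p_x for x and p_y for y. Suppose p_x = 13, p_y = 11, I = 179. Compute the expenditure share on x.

MRS = MU_x/MU_y = (1/2)·(y/x)^(1.5). Set equal to p_x/p_y.
Solve for the ratio: y/x = [2·p_x/p_y]^(2/3).
Substitute y = (y/x)·x into the budget: x* = I/(p_x + p_y·(y/x)).
Numerically y/x = 1.774409, so x* = 179/(13 + 11·1.774409) = 5.5046 and y* = 1.774409·5.5046 = 9.7673.
Expenditure on x: 13·5.5046 = 71.5593; share = 0.3998.

share on x = 0.3998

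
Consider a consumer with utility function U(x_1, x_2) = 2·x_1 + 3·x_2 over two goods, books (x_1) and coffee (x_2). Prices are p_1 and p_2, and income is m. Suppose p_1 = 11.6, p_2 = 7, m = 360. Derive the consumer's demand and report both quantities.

Perfect substitutes: compare marginal utility per dollar. 2/p_1 vs 3/p_2 → 0.1724 vs 0.4286.
x_2 gives more utility per dollar, so spend all income on x_2: x_2* = m/p_2, x_1* = 0.
Numerically: x_1* = 0, x_2* = 51.4286.

x_1* = 0, x_2* = 51.4286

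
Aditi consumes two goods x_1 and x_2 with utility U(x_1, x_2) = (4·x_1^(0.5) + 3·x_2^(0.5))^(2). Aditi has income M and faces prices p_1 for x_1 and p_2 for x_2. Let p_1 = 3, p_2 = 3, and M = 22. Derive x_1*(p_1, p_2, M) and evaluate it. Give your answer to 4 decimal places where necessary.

x_1* = 4.6933

From the CES first-order condition, (4/3)·(x_2/x_1)^(0.5) = p_1/p_2.
Hence x_2/x_1 = ((3/4)·p_1/p_2)^(1/(0.5)), i.e. raised to the 2 power.
Substitute x_2 = (x_2/x_1)·x_1 into the budget: x_1* = M/(p_1 + p_2·(x_2/x_1)).
Numerically x_2/x_1 = 0.5625, so x_1* = 22/(3 + 3·0.5625) = 4.6933.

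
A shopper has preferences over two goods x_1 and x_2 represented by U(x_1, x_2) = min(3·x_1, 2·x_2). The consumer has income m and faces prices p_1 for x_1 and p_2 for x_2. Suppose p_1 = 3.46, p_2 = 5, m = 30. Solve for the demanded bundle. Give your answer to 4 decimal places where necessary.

Demand: x_1*(p_1,p_2,m) = 2·m/(2·p_1 + 3·p_2), x_2* = 3·m/(2·p_1 + 3·p_2).
Here 2·3.46 + 3·5 = 21.92, giving x_1* = 2.7372 and x_2* = 4.1058.

x_1* = 2.7372, x_2* = 4.1058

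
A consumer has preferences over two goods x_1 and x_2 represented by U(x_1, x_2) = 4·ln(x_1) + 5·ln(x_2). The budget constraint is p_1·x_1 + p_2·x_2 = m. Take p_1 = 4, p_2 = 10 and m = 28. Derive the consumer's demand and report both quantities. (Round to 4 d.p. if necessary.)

x_1* = 3.1111, x_2* = 1.5556

The MRS is (4/5)·x_2/x_1. Set MRS = p_1/p_2.
Rearranging, p_2·x_2 = (5/4)·p_1·x_1. Substituting into the budget gives p_1·x_1·(1 + (5/4)) = m.
Demand: x_1*(p_1,p_2,m) = 4/9·m/p_1 and x_2* = 5/9·m/p_2.
At p_1=4, p_2=10, m=28: x_1* = 4/9·28/4 = 3.1111, x_2* = 1.5556.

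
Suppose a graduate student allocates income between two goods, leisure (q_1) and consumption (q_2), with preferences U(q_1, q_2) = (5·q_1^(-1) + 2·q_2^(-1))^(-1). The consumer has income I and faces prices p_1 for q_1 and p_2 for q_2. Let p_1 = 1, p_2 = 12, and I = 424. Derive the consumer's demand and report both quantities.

MU_q_1 ∝ 5·q_1^(-2), MU_q_2 ∝ 2·q_2^(-2), so MRS = (5/2)·(q_2/q_1)^(2) = p_1/p_2.
Solve for the ratio: q_2/q_1 = [(2/5)·p_1/p_2]^(0.5).
Substitute q_2 = (q_2/q_1)·q_1 into the budget: q_1* = I/(p_1 + p_2·(q_2/q_1)).
Numerically q_2/q_1 = 0.182574, so q_1* = 424/(1 + 12·0.182574) = 132.8783 and q_2* = 0.182574·132.8783 = 24.2601.

q_1* = 132.8783, q_2* = 24.2601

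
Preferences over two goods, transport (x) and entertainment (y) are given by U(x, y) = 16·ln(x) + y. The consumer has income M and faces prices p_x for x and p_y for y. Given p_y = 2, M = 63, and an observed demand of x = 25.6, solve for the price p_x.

Set MRS = p_x/p_y: (16/x)/1 = p_x/p_y.
So x*(p_x,p_y) = 16·p_y/p_x, independent of income; and y* = (M − 16·p_y)/p_y.
Set x* = 25.6 in the demand function and solve for p_x: p_x = 1.25.

p_x = 1.25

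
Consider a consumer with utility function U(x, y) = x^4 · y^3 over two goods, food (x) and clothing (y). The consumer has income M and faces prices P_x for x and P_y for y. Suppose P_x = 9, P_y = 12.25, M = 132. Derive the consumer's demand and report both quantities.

x* = 8.381, y* = 4.6181

The MRS is (4/3)·y/x. Set MRS = P_x/P_y.
So 4·P_y·y = 3·P_x·x; combined with the budget, a share 4/7 of income goes to x.
Demand: x*(P_x,P_y,M) = 4/7·M/P_x and y* = 3/7·M/P_y.
At P_x=9, P_y=12.25, M=132: x* = 4/7·132/9 = 8.381, y* = 4.6181.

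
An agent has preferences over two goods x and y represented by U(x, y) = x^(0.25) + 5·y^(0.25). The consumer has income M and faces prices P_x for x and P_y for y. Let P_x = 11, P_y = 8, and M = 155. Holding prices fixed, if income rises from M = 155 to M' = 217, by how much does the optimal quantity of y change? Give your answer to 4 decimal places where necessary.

Numerically y/x = 13.072649, so x* = 155/(11 + 8·13.072649) = 1.341 and y* = 13.072649·1.341 = 17.5311.
At M' = 217: y* = 24.5435. Change: 24.5435 − 17.5311 = 7.0124.

Δy* = 7.0124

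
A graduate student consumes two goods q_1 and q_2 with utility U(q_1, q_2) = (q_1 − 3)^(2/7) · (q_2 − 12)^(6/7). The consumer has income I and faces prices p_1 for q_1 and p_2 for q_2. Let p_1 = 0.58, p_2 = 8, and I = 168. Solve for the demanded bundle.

This is Cobb-Douglas in (q_1−3, q_2−12): tangency gives 2/7·p_2·(q_2−12) = 6/7·p_1·(q_1−3).
After buying the subsistence bundle (3, 12), a share 0.25 of the remaining income goes to q_1: q_1* = 3 + 0.25·(I − 3p_1 − 12p_2)/p_1.
Discretionary income = 168 − 3·0.58 − 12·8 = 70.26; q_1* = 3 + 0.25·70.26/0.58 = 33.2845; q_2* = 12 + 0.75·70.26/8 = 18.5869.

q_1* = 33.2845, q_2* = 18.5869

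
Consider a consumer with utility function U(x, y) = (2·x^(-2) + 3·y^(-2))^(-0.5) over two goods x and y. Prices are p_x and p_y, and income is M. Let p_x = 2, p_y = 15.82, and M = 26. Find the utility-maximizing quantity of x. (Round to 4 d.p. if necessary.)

From the CES first-order condition, (2/3)·(y/x)^(3) = p_x/p_y.
Solve for the ratio: y/x = [(3/2)·p_x/p_y]^(1/3).
Substitute y = (y/x)·x into the budget: x* = M/(p_x + p_y·(y/x)).
Numerically y/x = 0.57452, so x* = 26/(2 + 15.82·0.57452) = 2.3447.

x* = 2.3447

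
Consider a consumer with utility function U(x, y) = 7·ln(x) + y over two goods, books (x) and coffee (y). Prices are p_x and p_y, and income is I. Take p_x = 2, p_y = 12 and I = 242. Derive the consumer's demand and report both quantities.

Set MRS = p_x/p_y: (7/x)/1 = p_x/p_y.
So x*(p_x,p_y) = 7·p_y/p_x, independent of income; and y* = (I − 7·p_y)/p_y.
At the given prices: x* = 7·12/2 = 42, and y* = 13.1667.

x* = 42, y* = 13.1667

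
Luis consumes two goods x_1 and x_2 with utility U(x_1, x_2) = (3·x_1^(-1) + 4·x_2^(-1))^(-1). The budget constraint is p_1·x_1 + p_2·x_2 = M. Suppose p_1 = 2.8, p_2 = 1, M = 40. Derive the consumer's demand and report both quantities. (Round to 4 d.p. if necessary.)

x_1* = 8.4528, x_2* = 16.3323

MRS = MU_x_1/MU_x_2 = (3/4)·(x_2/x_1)^(2). Set equal to p_1/p_2.
Solve for the ratio: x_2/x_1 = [(4/3)·p_1/p_2]^(0.5).
With the ratio pinned down, the budget gives x_1* = M/(p_1 + p_2·(x_2/x_1)) and x_2* = (x_2/x_1)·x_1*.
Numerically x_2/x_1 = 1.932184, so x_1* = 40/(2.8 + 1·1.932184) = 8.4528 and x_2* = 1.932184·8.4528 = 16.3323.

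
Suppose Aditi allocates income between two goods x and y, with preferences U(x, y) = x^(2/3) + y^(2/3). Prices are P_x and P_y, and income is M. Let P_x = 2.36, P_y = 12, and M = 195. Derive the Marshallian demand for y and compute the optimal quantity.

MRS = MU_x/MU_y = (y/x)^(1/3). Set equal to P_x/P_y.
Hence y/x = (P_x/P_y)^(1/(1/3)), i.e. raised to the 3 power.
With the ratio pinned down, the budget gives x* = M/(P_x + P_y·(y/x)) and y* = (y/x)·x*.
Numerically y/x = 0.007607, so x* = 195/(2.36 + 12·0.007607) = 79.5503 and y* = 0.007607·79.5503 = 0.6051.

y* = 0.6051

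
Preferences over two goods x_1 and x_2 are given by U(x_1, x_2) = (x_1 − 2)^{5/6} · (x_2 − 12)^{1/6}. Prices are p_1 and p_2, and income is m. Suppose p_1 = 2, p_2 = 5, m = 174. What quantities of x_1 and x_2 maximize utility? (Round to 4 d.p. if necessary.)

Substituting into the budget: x_1* = 2 + 5/6·(m − 2·p_1 − 12·p_2)/p_1, and x_2* = 12 + 1/6·(…)/p_2.
Discretionary income = 174 − 2·2 − 12·5 = 110; x_1* = 2 + 5/6·110/2 = 47.8333; x_2* = 12 + 1/6·110/5 = 15.6667.

x_1* = 47.8333, x_2* = 15.6667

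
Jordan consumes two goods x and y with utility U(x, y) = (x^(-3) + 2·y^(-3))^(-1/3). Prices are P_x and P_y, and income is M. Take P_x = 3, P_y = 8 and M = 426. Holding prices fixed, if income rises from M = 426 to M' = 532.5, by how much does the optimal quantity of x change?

Δx* = 10.1964

From the CES first-order condition, (1/2)·(y/x)^(4) = P_x/P_y.
Hence y/x = (2·P_x/P_y)^(1/(4)), i.e. raised to the 0.25 power.
Substitute y = (y/x)·x into the budget: x* = M/(P_x + P_y·(y/x)).
Numerically y/x = 0.930605, so x* = 426/(3 + 8·0.930605) = 40.7857.
At M' = 532.5: x* = 50.9821. Change: 50.9821 − 40.7857 = 10.1964.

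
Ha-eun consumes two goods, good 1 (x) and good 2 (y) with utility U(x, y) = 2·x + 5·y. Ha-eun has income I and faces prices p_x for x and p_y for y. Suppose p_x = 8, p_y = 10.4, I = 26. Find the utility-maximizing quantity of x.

x* = 0

Perfect substitutes: compare marginal utility per dollar. 2/p_x vs 5/p_y → 0.25 vs 0.4808.
y gives more utility per dollar, so spend all income on y: y* = I/p_y, x* = 0.
Numerically: x* = 0, y* = 2.5.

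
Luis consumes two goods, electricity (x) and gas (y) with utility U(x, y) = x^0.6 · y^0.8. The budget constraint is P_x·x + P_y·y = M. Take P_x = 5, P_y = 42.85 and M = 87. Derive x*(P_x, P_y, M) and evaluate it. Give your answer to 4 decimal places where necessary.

MU_x/MU_y = (0.6·y)/(0.8·x); tangency sets this equal to P_x/P_y.
Rearranging, P_y·y = (4/3)·P_x·x. Substituting into the budget gives P_x·x·(1 + (4/3)) = M.
Demand: x*(P_x,P_y,M) = 3/7·M/P_x and y* = 4/7·M/P_y.
At P_x=5, P_y=42.85, M=87: x* = 3/7·87/5 = 7.4571.

x* = 7.4571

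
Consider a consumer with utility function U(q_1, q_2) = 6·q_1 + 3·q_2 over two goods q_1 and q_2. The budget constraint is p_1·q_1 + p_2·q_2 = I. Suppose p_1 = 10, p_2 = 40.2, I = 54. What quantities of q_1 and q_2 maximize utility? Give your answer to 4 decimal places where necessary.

q_1* = 5.4, q_2* = 0

Numerically: q_1* = 5.4, q_2* = 0.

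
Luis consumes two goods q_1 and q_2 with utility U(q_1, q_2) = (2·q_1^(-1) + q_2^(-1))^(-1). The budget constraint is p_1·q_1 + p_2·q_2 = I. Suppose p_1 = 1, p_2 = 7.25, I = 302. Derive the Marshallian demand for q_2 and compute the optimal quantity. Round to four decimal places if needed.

From the CES first-order condition, 2·(q_2/q_1)^(2) = p_1/p_2.
Solve for the ratio: q_2/q_1 = [(1/2)·p_1/p_2]^(0.5).
Substitute q_2 = (q_2/q_1)·q_1 into the budget: q_1* = I/(p_1 + p_2·(q_2/q_1)).
Numerically q_2/q_1 = 0.262613, so q_1* = 302/(1 + 7.25·0.262613) = 103.9965 and q_2* = 0.262613·103.9965 = 27.3108.

q_2* = 27.3108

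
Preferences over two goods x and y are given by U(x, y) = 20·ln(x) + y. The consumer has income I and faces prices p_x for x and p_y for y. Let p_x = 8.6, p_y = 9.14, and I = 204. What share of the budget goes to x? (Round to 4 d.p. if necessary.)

share on x = 0.8961

So x*(p_x,p_y) = 20·p_y/p_x, independent of income; and y* = (I − 20·p_y)/p_y.
At the given prices: x* = 20·9.14/8.6 = 21.2558, and y* = 2.3195.
Expenditure on x: 8.6·21.2558 = 182.8; share = 0.8961.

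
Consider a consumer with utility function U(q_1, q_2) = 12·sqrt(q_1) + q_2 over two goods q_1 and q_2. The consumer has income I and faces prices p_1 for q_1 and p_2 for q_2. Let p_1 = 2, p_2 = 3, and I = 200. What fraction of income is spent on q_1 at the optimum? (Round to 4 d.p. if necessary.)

share on q_1 = 0.81

Set MRS = p_1/p_2: 6·q_1^(−1/2) = p_1/p_2.
Solve: √q_1 = 6·p_2/p_1, so q_1*(p_1,p_2) = (6·p_2/p_1)², and q_2* = (I − p_1·q_1*)/p_2.
Plugging in: q_1* = (6·3/2)² = 81, q_2* = 12.6667.
Expenditure on q_1: 2·81 = 162; share = 0.81.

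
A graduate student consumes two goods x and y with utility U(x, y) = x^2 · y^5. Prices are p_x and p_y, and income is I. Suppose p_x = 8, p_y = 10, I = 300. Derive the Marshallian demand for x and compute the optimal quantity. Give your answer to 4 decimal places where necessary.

x* = 10.7143

MU_x/MU_y = (2·y)/(5·x); tangency sets this equal to p_x/p_y.
So 2·p_y·y = 5·p_x·x; combined with the budget, a share 2/7 of income goes to x.
Demand: x*(p_x,p_y,I) = 2/7·I/p_x and y* = 5/7·I/p_y.
At p_x=8, p_y=10, I=300: x* = 2/7·300/8 = 10.7143.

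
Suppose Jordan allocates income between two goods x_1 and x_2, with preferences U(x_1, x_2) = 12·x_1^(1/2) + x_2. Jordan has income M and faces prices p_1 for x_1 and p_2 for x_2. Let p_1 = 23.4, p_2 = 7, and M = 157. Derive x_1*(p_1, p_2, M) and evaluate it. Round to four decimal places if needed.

Set MRS = p_1/p_2: 6·x_1^(−1/2) = p_1/p_2.
Thus x_1* = (6·p_2/p_1)² — independent of M — with the rest of income spent on x_2.
Plugging in: x_1* = (6·7/23.4)² = 3.2216.

x_1* = 3.2216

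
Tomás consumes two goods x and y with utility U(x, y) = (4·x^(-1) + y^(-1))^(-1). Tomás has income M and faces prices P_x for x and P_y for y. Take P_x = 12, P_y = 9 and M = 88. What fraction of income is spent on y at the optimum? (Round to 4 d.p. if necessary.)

MRS = MU_x/MU_y = 4·(y/x)^(2). Set equal to P_x/P_y.
Hence y/x = ((1/4)·P_x/P_y)^(1/(2)), i.e. raised to the 0.5 power.
Substitute y = (y/x)·x into the budget: x* = M/(P_x + P_y·(y/x)).
Numerically y/x = 0.57735, so x* = 88/(12 + 9·0.57735) = 5.1174 and y* = 0.57735·5.1174 = 2.9545.
Expenditure on y: 9·2.9545 = 26.5909; share = 0.3022.

share on y = 0.3022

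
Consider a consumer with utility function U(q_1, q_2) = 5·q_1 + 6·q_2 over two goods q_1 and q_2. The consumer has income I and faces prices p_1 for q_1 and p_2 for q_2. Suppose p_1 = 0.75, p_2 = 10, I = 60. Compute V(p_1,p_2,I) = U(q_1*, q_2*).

Perfect substitutes: compare marginal utility per dollar. 5/p_1 vs 6/p_2 → 6.6667 vs 0.6.
q_1 gives more utility per dollar, so spend all income on q_1: q_1* = I/p_1, q_2* = 0.
Numerically: q_1* = 80, q_2* = 0.
Utility at the optimum: U(80, 0) = 400.

V = 400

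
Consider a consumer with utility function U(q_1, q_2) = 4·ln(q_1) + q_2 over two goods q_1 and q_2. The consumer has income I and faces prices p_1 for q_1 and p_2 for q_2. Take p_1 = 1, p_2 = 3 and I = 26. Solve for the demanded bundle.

Set MRS = p_1/p_2: (4/q_1)/1 = p_1/p_2.
So q_1*(p_1,p_2) = 4·p_2/p_1, independent of income; and q_2* = (I − 4·p_2)/p_2.
At the given prices: q_1* = 4·3/1 = 12, and q_2* = 4.6667.

q_1* = 12, q_2* = 4.6667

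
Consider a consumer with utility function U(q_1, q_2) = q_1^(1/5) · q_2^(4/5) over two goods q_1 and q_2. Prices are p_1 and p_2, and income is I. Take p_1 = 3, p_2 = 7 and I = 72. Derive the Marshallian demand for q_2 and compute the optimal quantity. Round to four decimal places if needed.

q_2* = 8.2286

MU_q_1/MU_q_2 = (0.2·q_2)/(0.8·q_1); tangency sets this equal to p_1/p_2.
Rearranging, p_2·q_2 = 4·p_1·q_1. Substituting into the budget gives p_1·q_1·(1 + 4) = I.
Demand: q_1*(p_1,p_2,I) = 0.2·I/p_1 and q_2* = 0.8·I/p_2.
At p_1=3, p_2=7, I=72: q_2* = 0.8·72/7 = 8.2286.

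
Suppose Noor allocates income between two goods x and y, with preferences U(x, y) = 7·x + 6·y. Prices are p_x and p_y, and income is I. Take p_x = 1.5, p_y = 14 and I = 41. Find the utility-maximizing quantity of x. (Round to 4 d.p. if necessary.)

x* = 27.3333

Linear utility — the consumer picks whichever good has higher MU/price: 7/1.5 = 4.6667 vs 6/14 = 0.4286.
x gives more utility per dollar, so spend all income on x: x* = I/p_x, y* = 0.
Numerically: x* = 27.3333, y* = 0.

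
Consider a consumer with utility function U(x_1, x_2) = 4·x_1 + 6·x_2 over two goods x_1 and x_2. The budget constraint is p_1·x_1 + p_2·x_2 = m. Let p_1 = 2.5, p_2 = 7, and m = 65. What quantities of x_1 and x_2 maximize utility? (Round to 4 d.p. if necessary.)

Linear utility — the consumer picks whichever good has higher MU/price: 4/2.5 = 1.6 vs 6/7 = 0.8571.
x_1 gives more utility per dollar, so spend all income on x_1: x_1* = m/p_1, x_2* = 0.
Numerically: x_1* = 26, x_2* = 0.

x_1* = 26, x_2* = 0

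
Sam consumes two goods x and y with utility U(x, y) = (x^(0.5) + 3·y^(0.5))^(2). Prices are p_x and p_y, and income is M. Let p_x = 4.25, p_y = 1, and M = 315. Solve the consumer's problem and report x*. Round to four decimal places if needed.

MRS = MU_x/MU_y = (1/3)·(y/x)^(0.5). Set equal to p_x/p_y.
Hence y/x = (3·p_x/p_y)^(1/(0.5)), i.e. raised to the 2 power.
Substitute y = (y/x)·x into the budget: x* = M/(p_x + p_y·(y/x)).
Numerically y/x = 162.5625, so x* = 315/(4.25 + 1·162.5625) = 1.8883.

x* = 1.8883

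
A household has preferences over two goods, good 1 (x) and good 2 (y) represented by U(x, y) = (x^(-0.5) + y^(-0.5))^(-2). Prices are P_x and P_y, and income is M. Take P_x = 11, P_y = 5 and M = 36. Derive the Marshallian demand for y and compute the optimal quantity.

From the CES first-order condition, (y/x)^(1.5) = P_x/P_y.
Hence y/x = (P_x/P_y)^(1/(1.5)), i.e. raised to the 2/3 power.
Substitute y = (y/x)·x into the budget: x* = M/(P_x + P_y·(y/x)).
Numerically y/x = 1.691538, so x* = 36/(11 + 5·1.691538) = 1.8502 and y* = 1.691538·1.8502 = 3.1296.

y* = 3.1296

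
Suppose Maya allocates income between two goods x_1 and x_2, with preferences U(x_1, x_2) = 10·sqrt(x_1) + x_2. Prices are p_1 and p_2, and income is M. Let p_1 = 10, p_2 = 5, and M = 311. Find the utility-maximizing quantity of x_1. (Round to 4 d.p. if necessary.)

x_1* = 6.25

Set MRS = p_1/p_2: 5·x_1^(−1/2) = p_1/p_2.
Solve: √x_1 = 5·p_2/p_1, so x_1*(p_1,p_2) = (5·p_2/p_1)², and x_2* = (M − p_1·x_1*)/p_2.
Plugging in: x_1* = (5·5/10)² = 6.25.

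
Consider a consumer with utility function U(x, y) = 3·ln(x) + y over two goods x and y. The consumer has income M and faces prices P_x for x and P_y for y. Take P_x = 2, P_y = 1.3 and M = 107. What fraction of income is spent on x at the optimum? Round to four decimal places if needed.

share on x = 0.0364

MU_x = 3/x, MU_y = 1. Tangency: 3/x = P_x/P_y.
So x*(P_x,P_y) = 3·P_y/P_x, independent of income; and y* = (M − 3·P_y)/P_y.
At the given prices: x* = 3·1.3/2 = 1.95, and y* = 79.3077.
Expenditure on x: 2·1.95 = 3.9; share = 0.0364.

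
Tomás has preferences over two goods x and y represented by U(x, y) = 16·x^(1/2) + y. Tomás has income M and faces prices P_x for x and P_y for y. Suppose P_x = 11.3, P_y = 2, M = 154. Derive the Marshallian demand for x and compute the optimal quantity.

x* = 2.0049

Thus x* = (8·P_y/P_x)² — independent of M — with the rest of income spent on y.
Plugging in: x* = (8·2/11.3)² = 2.0049.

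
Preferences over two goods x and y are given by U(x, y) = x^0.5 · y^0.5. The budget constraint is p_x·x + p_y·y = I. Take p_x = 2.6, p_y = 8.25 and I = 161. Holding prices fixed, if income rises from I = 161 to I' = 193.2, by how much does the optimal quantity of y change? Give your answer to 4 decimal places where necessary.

Δy* = 1.9515

The MRS is y/x. Set MRS = p_x/p_y.
So 0.5·p_y·y = 0.5·p_x·x; combined with the budget, a share 0.5 of income goes to x.
Demand: x*(p_x,p_y,I) = 0.5·I/p_x and y* = 0.5·I/p_y.
At p_x=2.6, p_y=8.25, I=161: y* = 0.5·161/8.25 = 9.7576.
At I' = 193.2: y* = 11.7091. Change: 11.7091 − 9.7576 = 1.9515.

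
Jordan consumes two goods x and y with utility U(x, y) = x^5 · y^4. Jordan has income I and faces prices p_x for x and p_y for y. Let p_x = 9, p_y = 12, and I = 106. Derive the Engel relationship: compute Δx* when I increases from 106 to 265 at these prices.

Δx* = 9.8148

Tangency: MRS = (5/4)·y/x = p_x/p_y.
Rearranging, p_y·y = (4/5)·p_x·x. Substituting into the budget gives p_x·x·(1 + (4/5)) = I.
Demand: x*(p_x,p_y,I) = 5/9·I/p_x and y* = 4/9·I/p_y.
At p_x=9, p_y=12, I=106: x* = 5/9·106/9 = 6.5432.
At I' = 265: x* = 16.358. Change: 16.358 − 6.5432 = 9.8148.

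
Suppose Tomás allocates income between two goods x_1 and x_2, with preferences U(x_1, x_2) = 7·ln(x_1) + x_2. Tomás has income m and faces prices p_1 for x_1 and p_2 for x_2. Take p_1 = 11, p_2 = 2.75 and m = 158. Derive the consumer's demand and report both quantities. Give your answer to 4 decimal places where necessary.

x_1* = 1.75, x_2* = 50.4545

Set MRS = p_1/p_2: (7/x_1)/1 = p_1/p_2.
So x_1*(p_1,p_2) = 7·p_2/p_1, independent of income; and x_2* = (m − 7·p_2)/p_2.
At the given prices: x_1* = 7·2.75/11 = 1.75, and x_2* = 50.4545.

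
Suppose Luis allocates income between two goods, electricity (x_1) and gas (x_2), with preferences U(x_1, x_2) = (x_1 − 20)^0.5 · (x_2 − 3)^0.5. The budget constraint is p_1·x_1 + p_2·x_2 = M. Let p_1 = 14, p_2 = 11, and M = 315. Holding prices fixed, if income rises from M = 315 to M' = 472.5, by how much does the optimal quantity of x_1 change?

Δx_1* = 5.625

Let x_1' = x_1−20, x_2' = x_2−3. MRS = x_2'/x_1' = p_1/p_2.
After buying the subsistence bundle (20, 3), a share 0.5 of the remaining income goes to x_1: x_1* = 20 + 0.5·(M − 20p_1 − 3p_2)/p_1.
Discretionary income = 315 − 20·14 − 3·11 = 2; x_1* = 20 + 0.5·2/14 = 20.0714.
At M' = 472.5: x_1* = 25.6964. Change: 25.6964 − 20.0714 = 5.625.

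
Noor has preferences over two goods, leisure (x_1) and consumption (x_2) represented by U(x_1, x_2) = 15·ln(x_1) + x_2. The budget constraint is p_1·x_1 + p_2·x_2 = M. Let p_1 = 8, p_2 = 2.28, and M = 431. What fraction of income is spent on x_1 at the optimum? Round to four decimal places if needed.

MU_x_1 = 15/x_1, MU_x_2 = 1. Tangency: 15/x_1 = p_1/p_2.
So x_1*(p_1,p_2) = 15·p_2/p_1, independent of income; and x_2* = (M − 15·p_2)/p_2.
At the given prices: x_1* = 15·2.28/8 = 4.275, and x_2* = 174.0351.
Expenditure on x_1: 8·4.275 = 34.2; share = 0.0794.

share on x_1 = 0.0794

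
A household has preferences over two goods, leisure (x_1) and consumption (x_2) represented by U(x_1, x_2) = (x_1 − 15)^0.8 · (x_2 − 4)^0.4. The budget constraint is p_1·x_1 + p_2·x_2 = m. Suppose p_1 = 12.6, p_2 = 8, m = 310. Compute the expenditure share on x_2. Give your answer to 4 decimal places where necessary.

share on x_2 = 0.1989

MRS = 2·(x_2−4)/(x_1−15). Tangency with p_1/p_2 gives x_2−4 = (1/2)·(p_1/p_2)·(x_1−15).
After buying the subsistence bundle (15, 4), a share 2/3 of the remaining income goes to x_1: x_1* = 15 + 2/3·(m − 15p_1 − 4p_2)/p_1.
Discretionary income = 310 − 15·12.6 − 4·8 = 89; x_1* = 15 + 2/3·89/12.6 = 19.709; x_2* = 4 + 1/3·89/8 = 7.7083.
Expenditure on x_2: 8·7.7083 = 61.6667; share = 0.1989.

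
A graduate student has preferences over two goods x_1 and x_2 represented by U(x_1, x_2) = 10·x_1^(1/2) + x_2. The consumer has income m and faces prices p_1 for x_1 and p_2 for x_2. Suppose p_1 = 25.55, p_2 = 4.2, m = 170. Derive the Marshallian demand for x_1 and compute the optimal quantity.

Utility is quasi-linear in x_2; the FOC for x_1 is 5/√x_1 = p_1/p_2.
Solve: √x_1 = 5·p_2/p_1, so x_1*(p_1,p_2) = (5·p_2/p_1)², and x_2* = (m − p_1·x_1*)/p_2.
Plugging in: x_1* = (5·4.2/25.55)² = 0.6755.

x_1* = 0.6755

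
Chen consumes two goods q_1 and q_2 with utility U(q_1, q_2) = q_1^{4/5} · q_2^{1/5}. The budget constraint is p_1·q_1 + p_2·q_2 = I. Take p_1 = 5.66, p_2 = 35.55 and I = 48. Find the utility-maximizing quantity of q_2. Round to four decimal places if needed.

q_2* = 0.27

At p_1=5.66, p_2=35.55, I=48: q_2* = 0.2·48/35.55 = 0.27.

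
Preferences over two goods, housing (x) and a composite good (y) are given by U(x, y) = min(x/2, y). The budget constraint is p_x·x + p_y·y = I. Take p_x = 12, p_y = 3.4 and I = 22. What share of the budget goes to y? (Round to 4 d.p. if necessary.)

Demand: x*(p_x,p_y,I) = 2·I/(2·p_x + p_y), y* = I/(2·p_x + p_y).
Here 2·12 + 3.4 = 27.4, giving x* = 1.6058 and y* = 0.8029.
Expenditure on y: 3.4·0.8029 = 2.7299; share = 0.1241.

share on y = 0.1241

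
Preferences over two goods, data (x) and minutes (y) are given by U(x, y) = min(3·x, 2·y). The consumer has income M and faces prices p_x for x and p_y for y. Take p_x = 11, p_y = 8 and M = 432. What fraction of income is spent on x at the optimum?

Leontief preferences: the optimum is at the kink where x/2 = y/3, i.e. y = (3/2)·x.
Budget: p_x·x + p_y·(3/2)·x = M, so (2·p_x + 3·p_y)·x = 2·M.
Demand: x*(p_x,p_y,M) = 2·M/(2·p_x + 3·p_y), y* = 3·M/(2·p_x + 3·p_y).
Here 2·11 + 3·8 = 46, giving x* = 18.7826 and y* = 28.1739.
Expenditure on x: 11·18.7826 = 206.6087; share = 0.4783.

share on x = 0.4783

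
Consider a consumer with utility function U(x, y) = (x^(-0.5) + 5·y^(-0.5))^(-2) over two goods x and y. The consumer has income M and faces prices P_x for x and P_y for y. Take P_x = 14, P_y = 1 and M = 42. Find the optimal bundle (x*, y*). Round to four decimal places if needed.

x* = 1.3555, y* = 23.0231

From the CES first-order condition, (1/5)·(y/x)^(1.5) = P_x/P_y.
Hence y/x = (5·P_x/P_y)^(1/(1.5)), i.e. raised to the 2/3 power.
With the ratio pinned down, the budget gives x* = M/(P_x + P_y·(y/x)) and y* = (y/x)·x*.
Numerically y/x = 16.984993, so x* = 42/(14 + 1·16.984993) = 1.3555 and y* = 16.984993·1.3555 = 23.0231.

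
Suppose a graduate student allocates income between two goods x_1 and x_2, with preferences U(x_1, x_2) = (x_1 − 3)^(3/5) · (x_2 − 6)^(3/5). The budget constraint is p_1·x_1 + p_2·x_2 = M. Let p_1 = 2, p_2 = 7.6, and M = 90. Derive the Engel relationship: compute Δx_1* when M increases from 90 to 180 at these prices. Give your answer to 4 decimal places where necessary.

Let x_1' = x_1−3, x_2' = x_2−6. MRS = x_2'/x_1' = p_1/p_2.
After buying the subsistence bundle (3, 6), a share 0.5 of the remaining income goes to x_1: x_1* = 3 + 0.5·(M − 3p_1 − 6p_2)/p_1.
Discretionary income = 90 − 3·2 − 6·7.6 = 38.4; x_1* = 3 + 0.5·38.4/2 = 12.6.
At M' = 180: x_1* = 35.1. Change: 35.1 − 12.6 = 22.5.

Δx_1* = 22.5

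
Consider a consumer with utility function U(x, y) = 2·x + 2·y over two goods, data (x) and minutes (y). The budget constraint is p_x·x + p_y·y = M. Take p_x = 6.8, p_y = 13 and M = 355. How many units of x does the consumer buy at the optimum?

x* = 52.2059

Linear utility — the consumer picks whichever good has higher MU/price: 2/6.8 = 0.2941 vs 2/13 = 0.1538.
x gives more utility per dollar, so spend all income on x: x* = M/p_x, y* = 0.
Numerically: x* = 52.2059, y* = 0.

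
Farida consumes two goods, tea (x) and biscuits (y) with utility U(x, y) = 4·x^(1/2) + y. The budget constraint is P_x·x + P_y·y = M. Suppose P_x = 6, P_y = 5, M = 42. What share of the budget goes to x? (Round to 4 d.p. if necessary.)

Utility is quasi-linear in y; the FOC for x is 2/√x = P_x/P_y.
Thus x* = (2·P_y/P_x)² — independent of M — with the rest of income spent on y.
Plugging in: x* = (2·5/6)² = 2.7778, y* = 5.0667.
Expenditure on x: 6·2.7778 = 16.6667; share = 0.3968.

share on x = 0.3968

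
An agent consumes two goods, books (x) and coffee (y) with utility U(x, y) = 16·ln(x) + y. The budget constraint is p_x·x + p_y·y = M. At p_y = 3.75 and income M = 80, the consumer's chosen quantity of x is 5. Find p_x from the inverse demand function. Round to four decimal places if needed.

p_x = 12

Set MRS = p_x/p_y: (16/x)/1 = p_x/p_y.
So x*(p_x,p_y) = 16·p_y/p_x, independent of income; and y* = (M − 16·p_y)/p_y.
Set x* = 5 in the demand function and solve for p_x: p_x = 12.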